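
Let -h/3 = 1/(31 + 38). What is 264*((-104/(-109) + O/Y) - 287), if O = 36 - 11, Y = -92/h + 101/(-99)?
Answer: -1723413854448/22822747 ≈ -75513.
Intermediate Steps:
h = -1/23 (h = -3/(31 + 38) = -3/69 = -3*1/69 = -1/23 ≈ -0.043478)
Y = 209383/99 (Y = -92/(-1/23) + 101/(-99) = -92*(-23) + 101*(-1/99) = 2116 - 101/99 = 209383/99 ≈ 2115.0)
O = 25
264*((-104/(-109) + O/Y) - 287) = 264*((-104/(-109) + 25/(209383/99)) - 287) = 264*((-104*(-1/109) + 25*(99/209383)) - 287) = 264*((104/109 + 2475/209383) - 287) = 264*(22045607/22822747 - 287) = 264*(-6528082782/22822747) = -1723413854448/22822747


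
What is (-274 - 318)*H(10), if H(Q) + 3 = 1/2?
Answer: 1480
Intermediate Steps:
H(Q) = -5/2 (H(Q) = -3 + 1/2 = -3 + ½ = -5/2)
(-274 - 318)*H(10) = (-274 - 318)*(-5/2) = -592*(-5/2) = 1480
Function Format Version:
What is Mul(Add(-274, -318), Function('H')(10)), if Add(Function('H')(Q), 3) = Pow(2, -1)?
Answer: 1480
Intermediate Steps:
Function('H')(Q) = Rational(-5, 2) (Function('H')(Q) = Add(-3, Pow(2, -1)) = Add(-3, Rational(1, 2)) = Rational(-5, 2))
Mul(Add(-274, -318), Function('H')(10)) = Mul(Add(-274, -318), Rational(-5, 2)) = Mul(-592, Rational(-5, 2)) = 1480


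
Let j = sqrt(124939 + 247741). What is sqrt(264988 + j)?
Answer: sqrt(264988 + 22*sqrt(770)) ≈ 515.36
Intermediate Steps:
j = 22*sqrt(770) (j = sqrt(372680) = 22*sqrt(770) ≈ 610.48)
sqrt(264988 + j) = sqrt(264988 + 22*sqrt(770))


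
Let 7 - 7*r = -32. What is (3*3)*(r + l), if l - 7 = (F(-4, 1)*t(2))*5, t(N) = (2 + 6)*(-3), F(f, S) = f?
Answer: 31032/7 ≈ 4433.1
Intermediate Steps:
t(N) = -24 (t(N) = 8*(-3) = -24)
r = 39/7 (r = 1 - ⅐*(-32) = 1 + 32/7 = 39/7 ≈ 5.5714)
l = 487 (l = 7 - 4*(-24)*5 = 7 + 96*5 = 7 + 480 = 487)
(3*3)*(r + l) = (3*3)*(39/7 + 487) = 9*(3448/7) = 31032/7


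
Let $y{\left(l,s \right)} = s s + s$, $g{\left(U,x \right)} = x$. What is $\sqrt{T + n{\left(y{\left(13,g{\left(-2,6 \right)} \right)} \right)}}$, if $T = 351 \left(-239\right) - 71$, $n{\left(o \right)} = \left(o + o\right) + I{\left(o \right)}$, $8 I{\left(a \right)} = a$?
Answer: $\frac{i \sqrt{335483}}{2} \approx 289.6 i$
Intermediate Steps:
$I{\left(a \right)} = \frac{a}{8}$
$y{\left(l,s \right)} = s + s^{2}$ ($y{\left(l,s \right)} = s^{2} + s = s + s^{2}$)
$n{\left(o \right)} = \frac{17 o}{8}$ ($n{\left(o \right)} = \left(o + o\right) + \frac{o}{8} = 2 o + \frac{o}{8} = \frac{17 o}{8}$)
$T = -83960$ ($T = -83889 - 71 = -83960$)
$\sqrt{T + n{\left(y{\left(13,g{\left(-2,6 \right)} \right)} \right)}} = \sqrt{-83960 + \frac{17 \cdot 6 \left(1 + 6\right)}{8}} = \sqrt{-83960 + \frac{17 \cdot 6 \cdot 7}{8}} = \sqrt{-83960 + \frac{17}{8} \cdot 42} = \sqrt{-83960 + \frac{357}{4}} = \sqrt{- \frac{335483}{4}} = \frac{i \sqrt{335483}}{2}$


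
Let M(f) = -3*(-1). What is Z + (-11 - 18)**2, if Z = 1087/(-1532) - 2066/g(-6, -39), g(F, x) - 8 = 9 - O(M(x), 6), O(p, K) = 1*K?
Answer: 10995463/16852 ≈ 652.47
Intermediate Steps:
M(f) = 3
O(p, K) = K
g(F, x) = 11 (g(F, x) = 8 + (9 - 1*6) = 8 + (9 - 6) = 8 + 3 = 11)
Z = -3177069/16852 (Z = 1087/(-1532) - 2066/11 = 1087*(-1/1532) - 2066*1/11 = -1087/1532 - 2066/11 = -3177069/16852 ≈ -188.53)
Z + (-11 - 18)**2 = -3177069/16852 + (-11 - 18)**2 = -3177069/16852 + (-29)**2 = -3177069/16852 + 841 = 10995463/16852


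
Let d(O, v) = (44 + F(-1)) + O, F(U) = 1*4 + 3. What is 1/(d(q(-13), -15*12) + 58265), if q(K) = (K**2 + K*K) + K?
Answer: 1/58641 ≈ 1.7053e-5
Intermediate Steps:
F(U) = 7 (F(U) = 4 + 3 = 7)
q(K) = K + 2*K**2 (q(K) = (K**2 + K**2) + K = 2*K**2 + K = K + 2*K**2)
d(O, v) = 51 + O (d(O, v) = (44 + 7) + O = 51 + O)
1/(d(q(-13), -15*12) + 58265) = 1/((51 - 13*(1 + 2*(-13))) + 58265) = 1/((51 - 13*(1 - 26)) + 58265) = 1/((51 - 13*(-25)) + 58265) = 1/((51 + 325) + 58265) = 1/(376 + 58265) = 1/58641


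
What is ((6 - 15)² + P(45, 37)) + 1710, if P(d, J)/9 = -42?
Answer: 1413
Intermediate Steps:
P(d, J) = -378 (P(d, J) = 9*(-42) = -378)
((6 - 15)² + P(45, 37)) + 1710 = ((6 - 15)² - 378) + 1710 = ((-9)² - 378) + 1710 = (81 - 378) + 1710 = -297 + 1710 = 1413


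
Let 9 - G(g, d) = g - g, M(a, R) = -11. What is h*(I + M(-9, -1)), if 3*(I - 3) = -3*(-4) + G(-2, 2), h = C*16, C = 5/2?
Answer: -40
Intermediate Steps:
C = 5/2 (C = 5*(½) = 5/2 ≈ 2.5000)
h = 40 (h = (5/2)*16 = 40)
G(g, d) = 9 (G(g, d) = 9 - (g - g) = 9 - 1*0 = 9 + 0 = 9)
I = 10 (I = 3 + (-3*(-4) + 9)/3 = 3 + (12 + 9)/3 = 3 + (⅓)*21 = 3 + 7 = 10)
h*(I + M(-9, -1)) = 40*(10 - 11) = 40*(-1) = -40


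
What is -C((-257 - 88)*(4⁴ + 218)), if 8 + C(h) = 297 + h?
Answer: 163241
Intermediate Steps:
C(h) = 289 + h (C(h) = -8 + (297 + h) = 289 + h)
-C((-257 - 88)*(4⁴ + 218)) = -(289 + (-257 - 88)*(4⁴ + 218)) = -(289 - 345*(256 + 218)) = -(289 - 345*474) = -(289 - 163530) = -1*(-163241) = 163241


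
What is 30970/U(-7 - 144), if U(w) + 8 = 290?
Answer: 15485/141 ≈ 109.82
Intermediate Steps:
U(w) = 282 (U(w) = -8 + 290 = 282)
30970/U(-7 - 144) = 30970/282 = 30970*(1/282) = 15485/141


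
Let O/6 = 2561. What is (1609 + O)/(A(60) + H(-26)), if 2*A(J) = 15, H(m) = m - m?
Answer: 6790/3 ≈ 2263.3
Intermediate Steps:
O = 15366 (O = 6*2561 = 15366)
H(m) = 0
A(J) = 15/2 (A(J) = (½)*15 = 15/2)
(1609 + O)/(A(60) + H(-26)) = (1609 + 15366)/(15/2 + 0) = 16975/(15/2) = 16975*(2/15) = 6790/3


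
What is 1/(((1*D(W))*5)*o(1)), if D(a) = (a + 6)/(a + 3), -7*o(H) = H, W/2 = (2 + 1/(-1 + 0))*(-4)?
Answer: -7/2 ≈ -3.5000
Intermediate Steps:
W = -8 (W = 2*((2 + 1/(-1 + 0))*(-4)) = 2*((2 + 1/(-1))*(-4)) = 2*((2 - 1)*(-4)) = 2*(1*(-4)) = 2*(-4) = -8)
o(H) = -H/7
D(a) = (6 + a)/(3 + a)
1/(((1*D(W))*5)*o(1)) = 1/(((1*((6 - 8)/(3 - 8)))*5)*(-⅐*1)) = 1/(((1*(-2/(-5)))*5)*(-⅐)) = 1/(((1*(-⅕*(-2)))*5)*(-⅐)) = 1/(((1*(⅖))*5)*(-⅐)) = 1/(((⅖)*5)*(-⅐)) = 1/(2*(-⅐)) = 1/(-2/7) = -7/2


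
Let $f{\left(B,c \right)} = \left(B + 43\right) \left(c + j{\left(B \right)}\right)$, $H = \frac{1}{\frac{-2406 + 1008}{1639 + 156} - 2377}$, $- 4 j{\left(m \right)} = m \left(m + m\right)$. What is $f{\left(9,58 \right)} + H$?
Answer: $\frac{3883981035}{4268113} \approx 910.0$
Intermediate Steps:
$j{\left(m \right)} = - \frac{m^{2}}{2}$ ($j{\left(m \right)} = - \frac{m \left(m + m\right)}{4} = - \frac{m 2 m}{4} = - \frac{2 m^{2}}{4} = - \frac{m^{2}}{2}$)
$H = - \frac{1795}{4268113}$ ($H = \frac{1}{- \frac{1398}{1795} - 2377} = \frac{1}{- \frac{4268113}{1795}} = - \frac{1795}{4268113} \approx -0.00042056$)
$f{\left(B,c \right)} = \left(43 + B\right) \left(c - \frac{B^{2}}{2}\right)$ ($f{\left(B,c \right)} = \left(B + 43\right) \left(c - \frac{B^{2}}{2}\right) = \left(43 + B\right) \left(c - \frac{B^{2}}{2}\right)$)
$f{\left(9,58 \right)} + H = \left(43 \cdot 58 - \frac{43 \cdot 9^{2}}{2} - \frac{9^{3}}{2} + 9 \cdot 58\right) - \frac{1795}{4268113} = \left(2494 - \frac{3483}{2} - \frac{729}{2} + 522\right) - \frac{1795}{4268113} = 910 - \frac{1795}{4268113} = \frac{3883981035}{4268113}$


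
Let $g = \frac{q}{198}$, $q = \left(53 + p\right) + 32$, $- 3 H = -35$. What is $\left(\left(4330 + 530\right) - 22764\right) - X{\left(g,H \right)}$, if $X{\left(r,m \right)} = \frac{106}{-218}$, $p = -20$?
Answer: $- \frac{1951483}{109} \approx -17904.0$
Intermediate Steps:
$H = \frac{35}{3}$ ($H = \left(- \frac{1}{3}\right) \left(-35\right) = \frac{35}{3} \approx 11.667$)
$q = 65$ ($q = \left(53 - 20\right) + 32 = 33 + 32 = 65$)
$g = \frac{65}{198} \approx 0.32828$
$X{\left(r,m \right)} = - \frac{53}{109}$ ($X{\left(r,m \right)} = 106 \left(- \frac{1}{218}\right) = - \frac{53}{109}$)
$\left(\left(4330 + 530\right) - 22764\right) - X{\left(g,H \right)} = \left(\left(4330 + 530\right) - 22764\right) - - \frac{53}{109} = \left(4860 - 22764\right) + \frac{53}{109} = -17904 + \frac{53}{109} = - \frac{1951483}{109}$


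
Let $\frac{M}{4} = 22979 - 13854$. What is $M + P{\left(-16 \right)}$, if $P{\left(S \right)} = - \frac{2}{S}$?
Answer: $\frac{292001}{8} \approx 36500.0$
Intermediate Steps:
$M = 36500$ ($M = 4 \left(22979 - 13854\right) = 4 \cdot 9125 = 36500$)
$M + P{\left(-16 \right)} = 36500 - \frac{2}{-16} = 36500 - - \frac{1}{8} = 36500 + \frac{1}{8} = \frac{292001}{8}$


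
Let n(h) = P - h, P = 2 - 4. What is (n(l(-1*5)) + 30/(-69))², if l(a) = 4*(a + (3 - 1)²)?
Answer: 1296/529 ≈ 2.4499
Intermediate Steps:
P = -2
l(a) = 16 + 4*a (l(a) = 4*(a + 2²) = 4*(a + 4) = 4*(4 + a) = 16 + 4*a)
n(h) = -2 - h
(n(l(-1*5)) + 30/(-69))² = ((-2 - (16 + 4*(-1*5))) + 30/(-69))² = ((-2 - (16 + 4*(-5))) + 30*(-1/69))² = ((-2 - (16 - 20)) - 10/23)² = ((-2 - 1*(-4)) - 10/23)² = ((-2 + 4) - 10/23)² = (2 - 10/23)² = (36/23)² = 1296/529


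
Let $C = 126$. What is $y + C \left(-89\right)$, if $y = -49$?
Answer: $-11263$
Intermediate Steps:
$y + C \left(-89\right) = -49 + 126 \left(-89\right) = -49 - 11214 = -11263$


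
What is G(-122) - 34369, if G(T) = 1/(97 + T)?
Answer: -859226/25 ≈ -34369.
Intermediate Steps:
G(-122) - 34369 = 1/(97 - 122) - 34369 = 1/(-25) - 34369 = -1/25 - 34369 = -859226/25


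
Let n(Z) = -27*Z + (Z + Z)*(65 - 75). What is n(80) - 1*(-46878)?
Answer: 43118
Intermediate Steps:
n(Z) = -47*Z (n(Z) = -27*Z + (2*Z)*(-10) = -27*Z - 20*Z = -47*Z)
n(80) - 1*(-46878) = -47*80 - 1*(-46878) = -3760 + 46878 = 43118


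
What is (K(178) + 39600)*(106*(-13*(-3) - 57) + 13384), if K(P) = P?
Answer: 456492328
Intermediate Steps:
(K(178) + 39600)*(106*(-13*(-3) - 57) + 13384) = (178 + 39600)*(106*(-13*(-3) - 57) + 13384) = 39778*(106*(39 - 57) + 13384) = 39778*(106*(-18) + 13384) = 39778*(-1908 + 13384) = 39778*11476 = 456492328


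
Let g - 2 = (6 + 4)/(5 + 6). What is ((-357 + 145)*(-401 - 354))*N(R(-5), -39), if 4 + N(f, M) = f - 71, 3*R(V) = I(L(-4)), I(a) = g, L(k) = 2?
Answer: -391026580/33 ≈ -1.1849e+7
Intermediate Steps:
g = 32/11 (g = 2 + (6 + 4)/(5 + 6) = 2 + 10/11 = 32/11 ≈ 2.9091)
I(a) = 32/11
R(V) = 32/33 (R(V) = (⅓)*(32/11) = 32/33)
N(f, M) = -75 + f (N(f, M) = -4 + (f - 71) = -4 + (-71 + f) = -75 + f)
((-357 + 145)*(-401 - 354))*N(R(-5), -39) = ((-357 + 145)*(-401 - 354))*(-75 + 32/33) = -212*(-755)*(-2443/33) = 160060*(-2443/33) = -391026580/33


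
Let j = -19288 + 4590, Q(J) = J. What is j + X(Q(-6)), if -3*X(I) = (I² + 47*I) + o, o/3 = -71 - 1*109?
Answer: -14436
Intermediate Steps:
o = -540 (o = 3*(-71 - 1*109) = 3*(-71 - 109) = 3*(-180) = -540)
X(I) = 180 - 47*I/3 - I²/3 (X(I) = -((I² + 47*I) - 540)/3 = -(-540 + I² + 47*I)/3 = 180 - 47*I/3 - I²/3)
j = -14698
j + X(Q(-6)) = -14698 + (180 - 47/3*(-6) - ⅓*(-6)²) = -14698 + (180 + 94 - ⅓*36) = -14698 + (180 + 94 - 12) = -14698 + 262 = -14436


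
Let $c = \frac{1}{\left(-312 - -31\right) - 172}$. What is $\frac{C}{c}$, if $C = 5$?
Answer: $-2265$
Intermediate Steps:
$c = - \frac{1}{453}$ ($c = \frac{1}{\left(-312 + 31\right) - 172} = \frac{1}{-281 - 172} = \frac{1}{-453} = - \frac{1}{453} \approx -0.0022075$)
$\frac{C}{c} = \frac{5}{- \frac{1}{453}} = 5 \left(-453\right) = -2265$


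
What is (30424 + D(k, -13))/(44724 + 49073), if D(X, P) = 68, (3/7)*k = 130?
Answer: 2772/8527 ≈ 0.32509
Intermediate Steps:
k = 910/3 (k = (7/3)*130 = 910/3 ≈ 303.33)
(30424 + D(k, -13))/(44724 + 49073) = (30424 + 68)/(44724 + 49073) = 30492/93797 = 30492*(1/93797) = 2772/8527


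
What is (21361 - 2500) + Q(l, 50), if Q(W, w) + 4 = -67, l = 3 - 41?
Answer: 18790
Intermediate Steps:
l = -38
Q(W, w) = -71 (Q(W, w) = -4 - 67 = -71)
(21361 - 2500) + Q(l, 50) = (21361 - 2500) - 71 = 18861 - 71 = 18790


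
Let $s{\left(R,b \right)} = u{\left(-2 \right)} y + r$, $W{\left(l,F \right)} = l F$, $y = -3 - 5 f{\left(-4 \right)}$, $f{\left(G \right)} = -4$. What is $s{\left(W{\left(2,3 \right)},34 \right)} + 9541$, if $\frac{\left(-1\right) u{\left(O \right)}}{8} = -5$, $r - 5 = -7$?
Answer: $10219$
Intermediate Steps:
$r = -2$ ($r = 5 - 7 = -2$)
$u{\left(O \right)} = 40$ ($u{\left(O \right)} = \left(-8\right) \left(-5\right) = 40$)
$y = 17$ ($y = -3 - -20 = -3 + 20 = 17$)
$W{\left(l,F \right)} = F l$
$s{\left(R,b \right)} = 678$ ($s{\left(R,b \right)} = 40 \cdot 17 - 2 = 680 - 2 = 678$)
$s{\left(W{\left(2,3 \right)},34 \right)} + 9541 = 678 + 9541 = 10219$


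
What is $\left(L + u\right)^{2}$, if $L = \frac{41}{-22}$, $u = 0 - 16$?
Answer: $\frac{154449}{484} \approx 319.11$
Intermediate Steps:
$u = -16$
$L = - \frac{41}{22}$ ($L = 41 \left(- \frac{1}{22}\right) = - \frac{41}{22} \approx -1.8636$)
$\left(L + u\right)^{2} = \left(- \frac{41}{22} - 16\right)^{2} = \left(- \frac{393}{22}\right)^{2} = \frac{154449}{484}$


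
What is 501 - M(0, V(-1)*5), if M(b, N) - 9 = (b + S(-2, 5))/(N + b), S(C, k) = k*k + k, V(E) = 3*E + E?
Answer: 987/2 ≈ 493.50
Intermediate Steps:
V(E) = 4*E
S(C, k) = k + k² (S(C, k) = k² + k = k + k²)
M(b, N) = 9 + (30 + b)/(N + b) (M(b, N) = 9 + (b + 5*(1 + 5))/(N + b) = 9 + (b + 5*6)/(N + b) = 9 + (b + 30)/(N + b) = 9 + (30 + b)/(N + b))
501 - M(0, V(-1)*5) = 501 - (30 + 9*((4*(-1))*5) + 10*0)/((4*(-1))*5 + 0) = 501 - (30 + 9*(-4*5) + 0)/(-4*5 + 0) = 501 - (30 + 9*(-20) + 0)/(-20 + 0) = 501 - (30 - 180 + 0)/(-20) = 501 - (-1)*(-150)/20 = 501 - 1*15/2 = 501 - 15/2 = 987/2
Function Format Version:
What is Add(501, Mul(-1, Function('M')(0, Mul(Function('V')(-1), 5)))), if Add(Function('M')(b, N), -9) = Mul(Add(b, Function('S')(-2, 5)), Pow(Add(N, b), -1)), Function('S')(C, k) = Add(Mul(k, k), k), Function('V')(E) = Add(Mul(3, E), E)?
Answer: Rational(987, 2) ≈ 493.50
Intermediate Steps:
Function('V')(E) = Mul(4, E)
Function('S')(C, k) = Add(k, Pow(k, 2)) (Function('S')(C, k) = Add(Pow(k, 2), k) = Add(k, Pow(k, 2)))
Function('M')(b, N) = Add(9, Mul(Pow(Add(N, b), -1), Add(30, b))) (Function('M')(b, N) = Add(9, Mul(Add(b, Mul(5, Add(1, 5))), Pow(Add(N, b), -1))) = Add(9, Mul(Add(b, Mul(5, 6)), Pow(Add(N, b), -1))) = Add(9, Mul(Add(b, 30), Pow(Add(N, b), -1))) = Add(9, Mul(Add(30, b), Pow(Add(N, b), -1))) = Add(9, Mul(Pow(Add(N, b), -1), Add(30, b))))
Add(501, Mul(-1, Function('M')(0, Mul(Function('V')(-1), 5)))) = Add(501, Mul(-1, Mul(Pow(Add(Mul(Mul(4, -1), 5), 0), -1), Add(30, Mul(9, Mul(Mul(4, -1), 5)), Mul(10, 0))))) = Add(501, Mul(-1, Mul(Pow(Add(Mul(-4, 5), 0), -1), Add(30, Mul(9, Mul(-4, 5)), 0)))) = Add(501, Mul(-1, Mul(Pow(Add(-20, 0), -1), Add(30, Mul(9, -20), 0)))) = Add(501, Mul(-1, Mul(Pow(-20, -1), Add(30, -180, 0)))) = Add(501, Mul(-1, Mul(Rational(-1, 20), -150))) = Add(501, Mul(-1, Rational(15, 2))) = Add(501, Rational(-15, 2)) = Rational(987, 2)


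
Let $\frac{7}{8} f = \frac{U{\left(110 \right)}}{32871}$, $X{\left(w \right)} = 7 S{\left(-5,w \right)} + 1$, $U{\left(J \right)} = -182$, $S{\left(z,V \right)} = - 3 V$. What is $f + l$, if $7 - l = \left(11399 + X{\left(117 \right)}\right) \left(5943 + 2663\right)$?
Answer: $- \frac{2529865598029}{32871} \approx -7.6963 \cdot 10^{7}$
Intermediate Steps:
$X{\left(w \right)} = 1 - 21 w$ ($X{\left(w \right)} = 7 \left(- 3 w\right) + 1 = - 21 w + 1 = 1 - 21 w$)
$l = -76963451$ ($l = 7 - \left(11399 + \left(1 - 2457\right)\right) \left(5943 + 2663\right) = 7 - \left(11399 + \left(1 - 2457\right)\right) 8606 = 7 - \left(11399 - 2456\right) 8606 = 7 - 8943 \cdot 8606 = 7 - 76963458 = -76963451$)
$f = - \frac{208}{32871}$ ($f = \frac{8 \left(- \frac{182}{32871}\right)}{7} = \frac{8 \left(\left(-182\right) \frac{1}{32871}\right)}{7} = \frac{8}{7} \left(- \frac{182}{32871}\right) = - \frac{208}{32871} \approx -0.0063278$)
$f + l = - \frac{208}{32871} - 76963451 = - \frac{2529865598029}{32871}$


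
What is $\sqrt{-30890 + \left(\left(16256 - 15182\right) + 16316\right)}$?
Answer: $30 i \sqrt{15} \approx 116.19 i$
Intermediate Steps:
$\sqrt{-30890 + \left(\left(16256 - 15182\right) + 16316\right)} = \sqrt{-30890 + \left(1074 + 16316\right)} = \sqrt{-30890 + 17390} = \sqrt{-13500} = 30 i \sqrt{15}$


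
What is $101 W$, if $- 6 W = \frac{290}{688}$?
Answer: $- \frac{14645}{2064} \approx -7.0954$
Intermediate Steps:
$W = - \frac{145}{2064}$ ($W = - \frac{290 \cdot \frac{1}{688}}{6} = \left(- \frac{1}{6}\right) \frac{145}{344} = - \frac{145}{2064} \approx -0.070252$)
$101 W = 101 \left(- \frac{145}{2064}\right) = - \frac{14645}{2064}$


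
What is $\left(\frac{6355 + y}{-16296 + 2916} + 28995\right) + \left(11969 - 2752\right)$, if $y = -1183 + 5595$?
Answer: $\frac{170421931}{4460} \approx 38211.0$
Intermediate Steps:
$y = 4412$
$\left(\frac{6355 + y}{-16296 + 2916} + 28995\right) + \left(11969 - 2752\right) = \left(\frac{6355 + 4412}{-16296 + 2916} + 28995\right) + \left(11969 - 2752\right) = \left(\frac{10767}{-13380} + 28995\right) + \left(11969 - 2752\right) = \left(10767 \left(- \frac{1}{13380}\right) + 28995\right) + 9217 = \left(- \frac{3589}{4460} + 28995\right) + 9217 = \frac{129314111}{4460} + 9217 = \frac{170421931}{4460}$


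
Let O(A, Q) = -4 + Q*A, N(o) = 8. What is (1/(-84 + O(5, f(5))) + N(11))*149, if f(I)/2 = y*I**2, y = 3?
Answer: 789253/662 ≈ 1192.2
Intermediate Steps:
f(I) = 6*I**2 (f(I) = 2*(3*I**2) = 6*I**2)
O(A, Q) = -4 + A*Q
(1/(-84 + O(5, f(5))) + N(11))*149 = (1/(-84 + (-4 + 5*(6*5**2))) + 8)*149 = (1/(-84 + (-4 + 5*(6*25))) + 8)*149 = (1/(-84 + (-4 + 5*150)) + 8)*149 = (1/(-84 + (-4 + 750)) + 8)*149 = (1/(-84 + 746) + 8)*149 = (1/662 + 8)*149 = (5297/662)*149 = 789253/662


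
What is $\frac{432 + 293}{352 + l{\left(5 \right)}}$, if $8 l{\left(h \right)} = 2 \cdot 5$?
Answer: $\frac{2900}{1413} \approx 2.0524$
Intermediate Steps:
$l{\left(h \right)} = \frac{5}{4}$ ($l{\left(h \right)} = \frac{2 \cdot 5}{8} = \frac{1}{8} \cdot 10 = \frac{5}{4}$)
$\frac{432 + 293}{352 + l{\left(5 \right)}} = \frac{432 + 293}{352 + \frac{5}{4}} = \frac{725}{\frac{1413}{4}} = 725 \cdot \frac{4}{1413} = \frac{2900}{1413}$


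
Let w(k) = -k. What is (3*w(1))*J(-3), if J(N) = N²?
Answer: -27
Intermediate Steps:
(3*w(1))*J(-3) = (3*(-1*1))*(-3)² = (3*(-1))*9 = -3*9 = -27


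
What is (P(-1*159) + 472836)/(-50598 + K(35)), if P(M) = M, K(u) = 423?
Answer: -157559/16725 ≈ -9.4206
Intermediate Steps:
(P(-1*159) + 472836)/(-50598 + K(35)) = (-1*159 + 472836)/(-50598 + 423) = (-159 + 472836)/(-50175) = 472677*(-1/50175) = -157559/16725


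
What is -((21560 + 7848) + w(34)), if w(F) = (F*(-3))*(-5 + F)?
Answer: -26450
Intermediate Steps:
w(F) = -3*F*(-5 + F) (w(F) = (-3*F)*(-5 + F) = -3*F*(-5 + F))
-((21560 + 7848) + w(34)) = -((21560 + 7848) + 3*34*(5 - 1*34)) = -(29408 + 3*34*(5 - 34)) = -(29408 + 3*34*(-29)) = -(29408 - 2958) = -1*26450 = -26450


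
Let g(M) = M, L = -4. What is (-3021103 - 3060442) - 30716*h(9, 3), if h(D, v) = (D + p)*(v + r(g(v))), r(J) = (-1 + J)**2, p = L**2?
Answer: -11456845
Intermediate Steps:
p = 16 (p = (-4)**2 = 16)
h(D, v) = (16 + D)*(v + (-1 + v)**2) (h(D, v) = (D + 16)*(v + (-1 + v)**2) = (16 + D)*(v + (-1 + v)**2))
(-3021103 - 3060442) - 30716*h(9, 3) = (-3021103 - 3060442) - 30716*(16*3 + 16*(-1 + 3)**2 + 9*3 + 9*(-1 + 3)**2) = -6081545 - 30716*(48 + 16*2**2 + 27 + 9*2**2) = -6081545 - 30716*(48 + 16*4 + 27 + 9*4) = -6081545 - 30716*(48 + 64 + 27 + 36) = -6081545 - 30716*175 = -6081545 - 5375300 = -11456845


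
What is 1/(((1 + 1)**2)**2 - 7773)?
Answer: -1/7757 ≈ -0.00012892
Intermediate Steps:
1/(((1 + 1)**2)**2 - 7773) = 1/((2**2)**2 - 7773) = 1/(4**2 - 7773) = 1/(16 - 7773) = 1/(-7757) = -1/7757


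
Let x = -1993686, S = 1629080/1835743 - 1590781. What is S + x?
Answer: -6580158574901/1835743 ≈ -3.5845e+6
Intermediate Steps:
S = -2920263456203/1835743 (S = 1629080*(1/1835743) - 1590781 = 1629080/1835743 - 1590781 = -2920263456203/1835743 ≈ -1.5908e+6)
S + x = -2920263456203/1835743 - 1993686 = -6580158574901/1835743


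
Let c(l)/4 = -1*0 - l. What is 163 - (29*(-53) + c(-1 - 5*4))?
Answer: 1616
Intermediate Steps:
c(l) = -4*l (c(l) = 4*(-1*0 - l) = 4*(0 - l) = 4*(-l) = -4*l)
163 - (29*(-53) + c(-1 - 5*4)) = 163 - (29*(-53) - 4*(-1 - 5*4)) = 163 - (-1537 - 4*(-1 - 20)) = 163 - (-1537 - 4*(-21)) = 163 - (-1537 + 84) = 163 - 1*(-1453) = 163 + 1453 = 1616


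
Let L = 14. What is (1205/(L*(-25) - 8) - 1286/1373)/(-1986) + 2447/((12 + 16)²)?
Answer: 199198872415/63777519568 ≈ 3.1233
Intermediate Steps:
(1205/(L*(-25) - 8) - 1286/1373)/(-1986) + 2447/((12 + 16)²) = (1205/(14*(-25) - 8) - 1286/1373)/(-1986) + 2447/((12 + 16)²) = (1205/(-350 - 8) - 1286*1/1373)*(-1/1986) + 2447/(28²) = (1205/(-358) - 1286/1373)*(-1/1986) + 2447/784 = (1205*(-1/358) - 1286/1373)*(-1/1986) + 2447*(1/784) = (-1205/358 - 1286/1373)*(-1/1986) + 2447/784 = -2114853/491534*(-1/1986) + 2447/784 = 704951/325395508 + 2447/784 = 199198872415/63777519568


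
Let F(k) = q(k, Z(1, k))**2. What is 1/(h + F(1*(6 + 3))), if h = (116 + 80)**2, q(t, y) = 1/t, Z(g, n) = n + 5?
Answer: 81/3111697 ≈ 2.6031e-5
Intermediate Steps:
Z(g, n) = 5 + n
h = 38416 (h = 196**2 = 38416)
F(k) = k**(-2) (F(k) = (1/k)**2 = k**(-2))
1/(h + F(1*(6 + 3))) = 1/(38416 + (1*(6 + 3))**(-2)) = 1/(38416 + (1*9)**(-2)) = 1/(38416 + 9**(-2)) = 1/(38416 + 1/81) = 1/(3111697/81) = 81/3111697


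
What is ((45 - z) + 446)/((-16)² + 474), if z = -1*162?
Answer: 653/730 ≈ 0.89452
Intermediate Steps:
z = -162
((45 - z) + 446)/((-16)² + 474) = ((45 - 1*(-162)) + 446)/((-16)² + 474) = ((45 + 162) + 446)/(256 + 474) = (207 + 446)/730 = 653*(1/730) = 653/730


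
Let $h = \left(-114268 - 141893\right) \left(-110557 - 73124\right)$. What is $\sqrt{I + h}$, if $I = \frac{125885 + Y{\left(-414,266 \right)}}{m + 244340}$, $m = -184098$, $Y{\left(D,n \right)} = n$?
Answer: $\frac{\sqrt{170756014090111880066}}{60242} \approx 2.1691 \cdot 10^{5}$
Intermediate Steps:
$h = 47051908641$ ($h = \left(-256161\right) \left(-183681\right) = 47051908641$)
$I = \frac{126151}{60242}$ ($I = \frac{125885 + 266}{-184098 + 244340} = \frac{126151}{60242} \approx 2.0941$)
$\sqrt{I + h} = \sqrt{\frac{126151}{60242} + 47051908641} = \sqrt{\frac{2834501080477273}{60242}} = \frac{\sqrt{170756014090111880066}}{60242}$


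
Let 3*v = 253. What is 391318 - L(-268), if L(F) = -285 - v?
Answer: 1175062/3 ≈ 3.9169e+5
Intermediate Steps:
v = 253/3 (v = (1/3)*253 = 253/3 ≈ 84.333)
L(F) = -1108/3 (L(F) = -285 - 1*253/3 = -285 - 253/3 = -1108/3)
391318 - L(-268) = 391318 - 1*(-1108/3) = 391318 + 1108/3 = 1175062/3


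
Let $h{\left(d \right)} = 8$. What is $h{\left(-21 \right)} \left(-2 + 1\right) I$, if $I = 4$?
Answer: $-32$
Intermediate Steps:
$h{\left(-21 \right)} \left(-2 + 1\right) I = 8 \left(-2 + 1\right) 4 = 8 \left(\left(-1\right) 4\right) = 8 \left(-4\right) = -32$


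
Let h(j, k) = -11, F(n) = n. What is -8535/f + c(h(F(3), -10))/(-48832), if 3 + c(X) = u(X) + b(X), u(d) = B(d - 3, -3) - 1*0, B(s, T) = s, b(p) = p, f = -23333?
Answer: 14908373/40692752 ≈ 0.36636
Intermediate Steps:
u(d) = -3 + d (u(d) = (d - 3) - 1*0 = (-3 + d) + 0 = -3 + d)
c(X) = -6 + 2*X (c(X) = -3 + ((-3 + X) + X) = -3 + (-3 + 2*X) = -6 + 2*X)
-8535/f + c(h(F(3), -10))/(-48832) = -8535/(-23333) + (-6 + 2*(-11))/(-48832) = -8535*(-1/23333) + (-6 - 22)*(-1/48832) = 8535/23333 - 28*(-1/48832) = 8535/23333 + 1/1744 = 14908373/40692752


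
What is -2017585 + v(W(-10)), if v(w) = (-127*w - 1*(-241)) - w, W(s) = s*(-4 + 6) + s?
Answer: -2013504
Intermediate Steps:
W(s) = 3*s (W(s) = s*2 + s = 2*s + s = 3*s)
v(w) = 241 - 128*w (v(w) = (-127*w + 241) - w = (241 - 127*w) - w = 241 - 128*w)
-2017585 + v(W(-10)) = -2017585 + (241 - 384*(-10)) = -2017585 + (241 - 128*(-30)) = -2017585 + (241 + 3840) = -2017585 + 4081 = -2013504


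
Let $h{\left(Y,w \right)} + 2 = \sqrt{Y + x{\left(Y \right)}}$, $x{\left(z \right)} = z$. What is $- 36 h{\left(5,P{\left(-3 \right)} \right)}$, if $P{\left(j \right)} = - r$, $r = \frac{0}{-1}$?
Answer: $72 - 36 \sqrt{10} \approx -41.842$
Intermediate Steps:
$r = 0$ ($r = 0 \left(-1\right) = 0$)
$P{\left(j \right)} = 0$ ($P{\left(j \right)} = \left(-1\right) 0 = 0$)
$h{\left(Y,w \right)} = -2 + \sqrt{2} \sqrt{Y}$ ($h{\left(Y,w \right)} = -2 + \sqrt{Y + Y} = -2 + \sqrt{2 Y} = -2 + \sqrt{2} \sqrt{Y}$)
$- 36 h{\left(5,P{\left(-3 \right)} \right)} = - 36 \left(-2 + \sqrt{2} \sqrt{5}\right) = - 36 \left(-2 + \sqrt{10}\right) = 72 - 36 \sqrt{10}$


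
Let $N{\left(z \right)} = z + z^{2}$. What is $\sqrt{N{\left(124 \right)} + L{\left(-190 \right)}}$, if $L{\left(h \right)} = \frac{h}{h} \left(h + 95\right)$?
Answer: $\sqrt{15405} \approx 124.12$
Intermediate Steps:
$L{\left(h \right)} = 95 + h$ ($L{\left(h \right)} = 1 \left(95 + h\right) = 95 + h$)
$\sqrt{N{\left(124 \right)} + L{\left(-190 \right)}} = \sqrt{124 \left(1 + 124\right) + \left(95 - 190\right)} = \sqrt{124 \cdot 125 - 95} = \sqrt{15500 - 95} = \sqrt{15405}$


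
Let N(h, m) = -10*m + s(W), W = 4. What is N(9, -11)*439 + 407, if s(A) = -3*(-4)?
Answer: 53965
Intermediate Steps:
s(A) = 12
N(h, m) = 12 - 10*m (N(h, m) = -10*m + 12 = 12 - 10*m)
N(9, -11)*439 + 407 = (12 - 10*(-11))*439 + 407 = (12 + 110)*439 + 407 = 122*439 + 407 = 53558 + 407 = 53965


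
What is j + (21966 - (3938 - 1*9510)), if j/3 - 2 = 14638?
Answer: 71458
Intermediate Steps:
j = 43920 (j = 6 + 3*14638 = 6 + 43914 = 43920)
j + (21966 - (3938 - 1*9510)) = 43920 + (21966 - (3938 - 1*9510)) = 43920 + (21966 - (3938 - 9510)) = 43920 + (21966 - 1*(-5572)) = 43920 + (21966 + 5572) = 43920 + 27538 = 71458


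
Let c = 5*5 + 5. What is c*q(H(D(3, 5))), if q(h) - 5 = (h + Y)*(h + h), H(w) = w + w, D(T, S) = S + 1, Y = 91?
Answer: 74310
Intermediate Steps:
D(T, S) = 1 + S
H(w) = 2*w
q(h) = 5 + 2*h*(91 + h) (q(h) = 5 + (h + 91)*(h + h) = 5 + (91 + h)*(2*h) = 5 + 2*h*(91 + h))
c = 30 (c = 25 + 5 = 30)
c*q(H(D(3, 5))) = 30*(5 + 2*(2*(1 + 5))**2 + 182*(2*(1 + 5))) = 30*(5 + 2*(2*6)**2 + 182*(2*6)) = 30*(5 + 2*12**2 + 182*12) = 30*(5 + 2*144 + 2184) = 30*(5 + 288 + 2184) = 30*2477 = 74310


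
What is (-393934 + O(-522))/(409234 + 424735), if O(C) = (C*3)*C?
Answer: 423518/833969 ≈ 0.50783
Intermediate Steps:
O(C) = 3*C² (O(C) = (3*C)*C = 3*C²)
(-393934 + O(-522))/(409234 + 424735) = (-393934 + 3*(-522)²)/(409234 + 424735) = (-393934 + 3*272484)/833969 = (-393934 + 817452)*(1/833969) = 423518*(1/833969) = 423518/833969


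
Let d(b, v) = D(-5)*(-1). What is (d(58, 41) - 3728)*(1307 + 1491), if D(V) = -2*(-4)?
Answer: -10453328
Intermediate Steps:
D(V) = 8
d(b, v) = -8 (d(b, v) = 8*(-1) = -8)
(d(58, 41) - 3728)*(1307 + 1491) = (-8 - 3728)*(1307 + 1491) = -3736*2798 = -10453328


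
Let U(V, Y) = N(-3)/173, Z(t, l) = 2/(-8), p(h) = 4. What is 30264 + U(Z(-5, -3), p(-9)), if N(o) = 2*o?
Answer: 5235666/173 ≈ 30264.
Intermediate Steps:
Z(t, l) = -¼ (Z(t, l) = 2*(-⅛) = -¼)
U(V, Y) = -6/173 (U(V, Y) = (2*(-3))/173 = -6*1/173 = -6/173)
30264 + U(Z(-5, -3), p(-9)) = 30264 - 6/173 = 5235666/173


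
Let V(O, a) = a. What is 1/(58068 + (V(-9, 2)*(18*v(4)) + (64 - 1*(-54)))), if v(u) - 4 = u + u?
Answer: 1/58618 ≈ 1.7060e-5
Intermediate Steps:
v(u) = 4 + 2*u (v(u) = 4 + (u + u) = 4 + 2*u)
1/(58068 + (V(-9, 2)*(18*v(4)) + (64 - 1*(-54)))) = 1/(58068 + (2*(18*(4 + 2*4)) + (64 - 1*(-54)))) = 1/(58068 + (2*(18*(4 + 8)) + (64 + 54))) = 1/(58068 + (2*(18*12) + 118)) = 1/(58068 + (2*216 + 118)) = 1/(58068 + (432 + 118)) = 1/(58068 + 550) = 1/58618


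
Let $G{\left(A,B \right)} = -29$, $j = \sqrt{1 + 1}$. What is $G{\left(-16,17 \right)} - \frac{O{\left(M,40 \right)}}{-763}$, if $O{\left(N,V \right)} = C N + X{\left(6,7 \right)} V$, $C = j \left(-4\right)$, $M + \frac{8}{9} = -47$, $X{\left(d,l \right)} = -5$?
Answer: $- \frac{22327}{763} + \frac{1724 \sqrt{2}}{6867} \approx -28.907$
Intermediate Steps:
$j = \sqrt{2} \approx 1.4142$
$M = - \frac{431}{9}$ ($M = - \frac{8}{9} - 47 = - \frac{431}{9} \approx -47.889$)
$C = - 4 \sqrt{2}$ ($C = \sqrt{2} \left(-4\right) = - 4 \sqrt{2} \approx -5.6569$)
$O{\left(N,V \right)} = - 5 V - 4 N \sqrt{2}$ ($O{\left(N,V \right)} = - 4 \sqrt{2} N - 5 V = - 4 N \sqrt{2} - 5 V = - 5 V - 4 N \sqrt{2}$)
$G{\left(-16,17 \right)} - \frac{O{\left(M,40 \right)}}{-763} = -29 - \frac{\left(-5\right) 40 - - \frac{1724 \sqrt{2}}{9}}{-763} = -29 - \left(-200 + \frac{1724 \sqrt{2}}{9}\right) \left(- \frac{1}{763}\right) = -29 - \left(\frac{200}{763} - \frac{1724 \sqrt{2}}{6867}\right) = - \frac{22327}{763} + \frac{1724 \sqrt{2}}{6867}$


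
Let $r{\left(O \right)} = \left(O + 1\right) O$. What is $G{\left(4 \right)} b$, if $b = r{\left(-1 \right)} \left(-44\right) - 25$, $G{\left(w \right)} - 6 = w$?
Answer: $-250$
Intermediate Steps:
$G{\left(w \right)} = 6 + w$
$r{\left(O \right)} = O \left(1 + O\right)$ ($r{\left(O \right)} = \left(1 + O\right) O = O \left(1 + O\right)$)
$b = -25$ ($b = - (1 - 1) \left(-44\right) - 25 = \left(-1\right) 0 \left(-44\right) - 25 = 0 \left(-44\right) - 25 = 0 - 25 = -25$)
$G{\left(4 \right)} b = \left(6 + 4\right) \left(-25\right) = 10 \left(-25\right) = -250$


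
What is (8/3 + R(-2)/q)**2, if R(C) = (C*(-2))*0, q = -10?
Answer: 64/9 ≈ 7.1111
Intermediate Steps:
R(C) = 0 (R(C) = -2*C*0 = 0)
(8/3 + R(-2)/q)**2 = (8/3 + 0/(-10))**2 = (8*(1/3) + 0*(-1/10))**2 = (8/3 + 0)**2 = (8/3)**2 = 64/9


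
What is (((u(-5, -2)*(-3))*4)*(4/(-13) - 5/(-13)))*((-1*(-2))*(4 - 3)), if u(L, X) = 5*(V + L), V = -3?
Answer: 960/13 ≈ 73.846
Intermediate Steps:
u(L, X) = -15 + 5*L (u(L, X) = 5*(-3 + L) = -15 + 5*L)
(((u(-5, -2)*(-3))*4)*(4/(-13) - 5/(-13)))*((-1*(-2))*(4 - 3)) = ((((-15 + 5*(-5))*(-3))*4)*(4/(-13) - 5/(-13)))*((-1*(-2))*(4 - 3)) = ((((-15 - 25)*(-3))*4)*(4*(-1/13) - 5*(-1/13)))*(2*1) = ((-40*(-3)*4)*(-4/13 + 5/13))*2 = ((120*4)*(1/13))*2 = (480*(1/13))*2 = (480/13)*2 = 960/13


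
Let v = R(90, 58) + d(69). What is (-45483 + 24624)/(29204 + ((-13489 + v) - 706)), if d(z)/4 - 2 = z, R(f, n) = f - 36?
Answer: -20859/15347 ≈ -1.3592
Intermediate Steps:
R(f, n) = -36 + f
d(z) = 8 + 4*z
v = 338 (v = (-36 + 90) + (8 + 4*69) = 54 + (8 + 276) = 54 + 284 = 338)
(-45483 + 24624)/(29204 + ((-13489 + v) - 706)) = (-45483 + 24624)/(29204 + ((-13489 + 338) - 706)) = -20859/(29204 + (-13151 - 706)) = -20859/(29204 - 13857) = -20859/15347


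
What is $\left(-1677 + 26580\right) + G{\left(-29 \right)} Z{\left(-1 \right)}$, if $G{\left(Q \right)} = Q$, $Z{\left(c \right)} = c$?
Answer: $24932$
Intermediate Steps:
$\left(-1677 + 26580\right) + G{\left(-29 \right)} Z{\left(-1 \right)} = \left(-1677 + 26580\right) - -29 = 24903 + 29 = 24932$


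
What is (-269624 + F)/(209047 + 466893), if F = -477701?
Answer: -149465/135188 ≈ -1.1056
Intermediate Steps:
(-269624 + F)/(209047 + 466893) = (-269624 - 477701)/(209047 + 466893) = -747325/675940 = -747325*1/675940 = -149465/135188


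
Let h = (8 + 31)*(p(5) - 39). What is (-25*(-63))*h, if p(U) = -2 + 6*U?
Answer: -675675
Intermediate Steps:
h = -429 (h = (8 + 31)*((-2 + 6*5) - 39) = 39*((-2 + 30) - 39) = 39*(28 - 39) = 39*(-11) = -429)
(-25*(-63))*h = -25*(-63)*(-429) = 1575*(-429) = -675675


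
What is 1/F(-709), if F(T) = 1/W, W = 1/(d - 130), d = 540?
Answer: 1/410 ≈ 0.0024390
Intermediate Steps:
W = 1/410 (W = 1/(540 - 130) = 1/410 ≈ 0.0024390)
F(T) = 410 (F(T) = 1/(1/410) = 410)
1/F(-709) = 1/410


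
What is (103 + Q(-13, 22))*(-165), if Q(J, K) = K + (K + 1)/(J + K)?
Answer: -63140/3 ≈ -21047.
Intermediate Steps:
Q(J, K) = K + (1 + K)/(J + K)
(103 + Q(-13, 22))*(-165) = (103 + (1 + 22 + 22² - 13*22)/(-13 + 22))*(-165) = (103 + (1 + 22 + 484 - 286)/9)*(-165) = (103 + (⅑)*221)*(-165) = (103 + 221/9)*(-165) = (1148/9)*(-165) = -63140/3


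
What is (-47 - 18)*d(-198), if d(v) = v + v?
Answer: 25740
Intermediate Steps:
d(v) = 2*v
(-47 - 18)*d(-198) = (-47 - 18)*(2*(-198)) = -65*(-396) = 25740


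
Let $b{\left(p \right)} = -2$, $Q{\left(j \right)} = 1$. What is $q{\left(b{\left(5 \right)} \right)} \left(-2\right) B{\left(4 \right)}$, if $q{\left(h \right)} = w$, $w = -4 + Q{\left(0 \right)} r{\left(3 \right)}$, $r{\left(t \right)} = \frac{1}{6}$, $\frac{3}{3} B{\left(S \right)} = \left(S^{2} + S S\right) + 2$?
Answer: $\frac{782}{3} \approx 260.67$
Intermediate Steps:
$B{\left(S \right)} = 2 + 2 S^{2}$ ($B{\left(S \right)} = \left(S^{2} + S S\right) + 2 = \left(S^{2} + S^{2}\right) + 2 = 2 S^{2} + 2 = 2 + 2 S^{2}$)
$r{\left(t \right)} = \frac{1}{6}$
$w = - \frac{23}{6}$ ($w = -4 + 1 \cdot \frac{1}{6} = -4 + \frac{1}{6} = - \frac{23}{6} \approx -3.8333$)
$q{\left(h \right)} = - \frac{23}{6}$
$q{\left(b{\left(5 \right)} \right)} \left(-2\right) B{\left(4 \right)} = \left(- \frac{23}{6}\right) \left(-2\right) \left(2 + 2 \cdot 4^{2}\right) = \frac{23 \left(2 + 2 \cdot 16\right)}{3} = \frac{23 \left(2 + 32\right)}{3} = \frac{23}{3} \cdot 34 = \frac{782}{3}$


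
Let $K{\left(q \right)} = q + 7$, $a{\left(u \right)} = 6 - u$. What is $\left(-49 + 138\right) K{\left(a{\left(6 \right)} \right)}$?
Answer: $623$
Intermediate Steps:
$K{\left(q \right)} = 7 + q$
$\left(-49 + 138\right) K{\left(a{\left(6 \right)} \right)} = \left(-49 + 138\right) \left(7 + \left(6 - 6\right)\right) = 89 \left(7 + \left(6 - 6\right)\right) = 89 \left(7 + 0\right) = 89 \cdot 7 = 623$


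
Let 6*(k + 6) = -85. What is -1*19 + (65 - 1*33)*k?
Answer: -1993/3 ≈ -664.33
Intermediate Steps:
k = -121/6 (k = -6 + (1/6)*(-85) = -6 - 85/6 = -121/6 ≈ -20.167)
-1*19 + (65 - 1*33)*k = -1*19 + (65 - 1*33)*(-121/6) = -19 + (65 - 33)*(-121/6) = -19 + 32*(-121/6) = -19 - 1936/3 = -1993/3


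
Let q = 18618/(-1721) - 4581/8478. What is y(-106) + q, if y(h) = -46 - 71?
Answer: -208092439/1621182 ≈ -128.36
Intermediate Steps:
y(h) = -117
q = -18414145/1621182 (q = 18618*(-1/1721) - 4581*1/8478 = -18618/1721 - 509/942 = -18414145/1621182 ≈ -11.358)
y(-106) + q = -117 - 18414145/1621182 = -208092439/1621182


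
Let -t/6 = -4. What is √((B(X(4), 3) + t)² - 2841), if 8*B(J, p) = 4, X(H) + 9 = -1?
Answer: I*√8963/2 ≈ 47.337*I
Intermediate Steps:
t = 24 (t = -6*(-4) = 24)
X(H) = -10 (X(H) = -9 - 1 = -10)
B(J, p) = ½ (B(J, p) = (⅛)*4 = ½)
√((B(X(4), 3) + t)² - 2841) = √((½ + 24)² - 2841) = √((49/2)² - 2841) = √(2401/4 - 2841) = √(-8963/4) = I*√8963/2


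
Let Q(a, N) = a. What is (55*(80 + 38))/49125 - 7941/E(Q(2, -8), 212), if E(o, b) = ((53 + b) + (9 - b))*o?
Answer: -77859373/1218300 ≈ -63.908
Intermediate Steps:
E(o, b) = 62*o
(55*(80 + 38))/49125 - 7941/E(Q(2, -8), 212) = (55*(80 + 38))/49125 - 7941/(62*2) = (55*118)*(1/49125) - 7941/124 = 6490*(1/49125) - 7941*1/124 = 1298/9825 - 7941/124 = -77859373/1218300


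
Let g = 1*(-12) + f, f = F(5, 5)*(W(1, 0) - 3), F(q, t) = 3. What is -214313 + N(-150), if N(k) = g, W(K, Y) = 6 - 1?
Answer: -214319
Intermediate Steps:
W(K, Y) = 5
f = 6 (f = 3*(5 - 3) = 3*2 = 6)
g = -6 (g = 1*(-12) + 6 = -12 + 6 = -6)
N(k) = -6
-214313 + N(-150) = -214313 - 6 = -214319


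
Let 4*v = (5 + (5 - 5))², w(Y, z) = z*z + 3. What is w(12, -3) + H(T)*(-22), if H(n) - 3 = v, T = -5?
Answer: -383/2 ≈ -191.50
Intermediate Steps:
w(Y, z) = 3 + z² (w(Y, z) = z² + 3 = 3 + z²)
v = 25/4 (v = (5 + (5 - 5))²/4 = (5 + 0)²/4 = (¼)*5² = (¼)*25 = 25/4 ≈ 6.2500)
H(n) = 37/4 (H(n) = 3 + 25/4 = 37/4)
w(12, -3) + H(T)*(-22) = (3 + (-3)²) + (37/4)*(-22) = (3 + 9) - 407/2 = 12 - 407/2 = -383/2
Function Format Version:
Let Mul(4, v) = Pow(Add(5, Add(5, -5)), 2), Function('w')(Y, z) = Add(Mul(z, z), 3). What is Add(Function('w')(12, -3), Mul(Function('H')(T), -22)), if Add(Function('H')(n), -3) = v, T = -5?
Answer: Rational(-383, 2) ≈ -191.50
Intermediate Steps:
Function('w')(Y, z) = Add(3, Pow(z, 2)) (Function('w')(Y, z) = Add(Pow(z, 2), 3) = Add(3, Pow(z, 2)))
v = Rational(25, 4) (v = Mul(Rational(1, 4), Pow(Add(5, Add(5, -5)), 2)) = Mul(Rational(1, 4), Pow(Add(5, 0), 2)) = Mul(Rational(1, 4), Pow(5, 2)) = Mul(Rational(1, 4), 25) = Rational(25, 4) ≈ 6.2500)
Function('H')(n) = Rational(37, 4) (Function('H')(n) = Add(3, Rational(25, 4)) = Rational(37, 4))
Add(Function('w')(12, -3), Mul(Function('H')(T), -22)) = Add(Add(3, Pow(-3, 2)), Mul(Rational(37, 4), -22)) = Add(Add(3, 9), Rational(-407, 2)) = Add(12, Rational(-407, 2)) = Rational(-383, 2)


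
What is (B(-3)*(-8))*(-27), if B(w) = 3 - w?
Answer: 1296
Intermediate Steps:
(B(-3)*(-8))*(-27) = ((3 - 1*(-3))*(-8))*(-27) = ((3 + 3)*(-8))*(-27) = (6*(-8))*(-27) = -48*(-27) = 1296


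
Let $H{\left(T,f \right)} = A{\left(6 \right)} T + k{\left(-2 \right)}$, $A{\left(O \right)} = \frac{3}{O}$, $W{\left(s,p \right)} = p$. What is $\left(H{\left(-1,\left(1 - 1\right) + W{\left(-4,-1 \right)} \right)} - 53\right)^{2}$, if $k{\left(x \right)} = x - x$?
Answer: $\frac{11449}{4} \approx 2862.3$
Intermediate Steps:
$k{\left(x \right)} = 0$
$H{\left(T,f \right)} = \frac{T}{2}$ ($H{\left(T,f \right)} = \frac{3}{6} T + 0 = 3 \cdot \frac{1}{6} T + 0 = \frac{T}{2} + 0 = \frac{T}{2}$)
$\left(H{\left(-1,\left(1 - 1\right) + W{\left(-4,-1 \right)} \right)} - 53\right)^{2} = \left(\frac{1}{2} \left(-1\right) - 53\right)^{2} = \left(- \frac{1}{2} - 53\right)^{2} = \left(- \frac{107}{2}\right)^{2} = \frac{11449}{4}$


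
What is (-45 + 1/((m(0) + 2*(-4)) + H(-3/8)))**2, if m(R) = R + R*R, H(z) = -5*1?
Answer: 343396/169 ≈ 2031.9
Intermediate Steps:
H(z) = -5
m(R) = R + R**2
(-45 + 1/((m(0) + 2*(-4)) + H(-3/8)))**2 = (-45 + 1/((0*(1 + 0) + 2*(-4)) - 5))**2 = (-45 + 1/((0*1 - 8) - 5))**2 = (-45 + 1/((0 - 8) - 5))**2 = (-45 + 1/(-8 - 5))**2 = (-45 + 1/(-13))**2 = (-45 - 1/13)**2 = (-586/13)**2 = 343396/169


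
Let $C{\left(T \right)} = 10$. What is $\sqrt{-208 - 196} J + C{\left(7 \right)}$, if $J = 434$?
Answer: $10 + 868 i \sqrt{101} \approx 10.0 + 8723.3 i$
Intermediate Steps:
$\sqrt{-208 - 196} J + C{\left(7 \right)} = \sqrt{-208 - 196} \cdot 434 + 10 = \sqrt{-404} \cdot 434 + 10 = 2 i \sqrt{101} \cdot 434 + 10 = 868 i \sqrt{101} + 10 = 10 + 868 i \sqrt{101}$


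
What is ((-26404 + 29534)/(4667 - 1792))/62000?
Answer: 313/17825000 ≈ 1.7560e-5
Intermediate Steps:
((-26404 + 29534)/(4667 - 1792))/62000 = (3130/2875)*(1/62000) = (3130*(1/2875))*(1/62000) = (626/575)*(1/62000) = 313/17825000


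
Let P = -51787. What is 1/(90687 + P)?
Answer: 1/38900 ≈ 2.5707e-5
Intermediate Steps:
1/(90687 + P) = 1/(90687 - 51787) = 1/38900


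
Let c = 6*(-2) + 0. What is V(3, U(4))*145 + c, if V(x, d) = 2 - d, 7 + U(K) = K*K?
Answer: -1027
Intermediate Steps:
U(K) = -7 + K² (U(K) = -7 + K*K = -7 + K²)
c = -12 (c = -12 + 0 = -12)
V(3, U(4))*145 + c = (2 - (-7 + 4²))*145 - 12 = (2 - (-7 + 16))*145 - 12 = (2 - 1*9)*145 - 12 = (2 - 9)*145 - 12 = -7*145 - 12 = -1015 - 12 = -1027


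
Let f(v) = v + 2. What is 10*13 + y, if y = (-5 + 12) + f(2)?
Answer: 141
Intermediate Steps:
f(v) = 2 + v
y = 11 (y = (-5 + 12) + (2 + 2) = 7 + 4 = 11)
10*13 + y = 10*13 + 11 = 130 + 11 = 141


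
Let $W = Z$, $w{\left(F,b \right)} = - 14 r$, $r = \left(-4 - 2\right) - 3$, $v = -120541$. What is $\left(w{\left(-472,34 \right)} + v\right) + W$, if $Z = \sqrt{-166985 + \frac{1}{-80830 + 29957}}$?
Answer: $-120415 + \frac{i \sqrt{432167554661938}}{50873} \approx -1.2042 \cdot 10^{5} + 408.64 i$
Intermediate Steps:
$r = -9$ ($r = -6 - 3 = -9$)
$w{\left(F,b \right)} = 126$ ($w{\left(F,b \right)} = \left(-14\right) \left(-9\right) = 126$)
$Z = \frac{i \sqrt{432167554661938}}{50873}$ ($Z = \sqrt{-166985 + \frac{1}{-50873}} = \sqrt{-166985 - \frac{1}{50873}} = \sqrt{- \frac{8495027906}{50873}} = \frac{i \sqrt{432167554661938}}{50873} \approx 408.64 i$)
$W = \frac{i \sqrt{432167554661938}}{50873} \approx 408.64 i$
$\left(w{\left(-472,34 \right)} + v\right) + W = \left(126 - 120541\right) + \frac{i \sqrt{432167554661938}}{50873} = -120415 + \frac{i \sqrt{432167554661938}}{50873}$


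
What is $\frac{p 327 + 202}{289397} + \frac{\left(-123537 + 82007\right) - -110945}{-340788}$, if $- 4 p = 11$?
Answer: $- \frac{5081526797}{24655756209} \approx -0.2061$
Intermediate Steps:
$p = - \frac{11}{4}$ ($p = \left(- \frac{1}{4}\right) 11 = - \frac{11}{4} \approx -2.75$)
$\frac{p 327 + 202}{289397} + \frac{\left(-123537 + 82007\right) - -110945}{-340788} = \frac{\left(- \frac{11}{4}\right) 327 + 202}{289397} + \frac{\left(-123537 + 82007\right) - -110945}{-340788} = \left(- \frac{3597}{4} + 202\right) \frac{1}{289397} + \left(-41530 + 110945\right) \left(- \frac{1}{340788}\right) = \left(- \frac{2789}{4}\right) \frac{1}{289397} + 69415 \left(- \frac{1}{340788}\right) = - \frac{2789}{1157588} - \frac{69415}{340788} = - \frac{5081526797}{24655756209}$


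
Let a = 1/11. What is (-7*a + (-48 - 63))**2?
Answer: 1507984/121 ≈ 12463.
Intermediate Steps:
a = 1/11 ≈ 0.090909
(-7*a + (-48 - 63))**2 = (-7*1/11 + (-48 - 63))**2 = (-7/11 - 111)**2 = (-1228/11)**2 = 1507984/121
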